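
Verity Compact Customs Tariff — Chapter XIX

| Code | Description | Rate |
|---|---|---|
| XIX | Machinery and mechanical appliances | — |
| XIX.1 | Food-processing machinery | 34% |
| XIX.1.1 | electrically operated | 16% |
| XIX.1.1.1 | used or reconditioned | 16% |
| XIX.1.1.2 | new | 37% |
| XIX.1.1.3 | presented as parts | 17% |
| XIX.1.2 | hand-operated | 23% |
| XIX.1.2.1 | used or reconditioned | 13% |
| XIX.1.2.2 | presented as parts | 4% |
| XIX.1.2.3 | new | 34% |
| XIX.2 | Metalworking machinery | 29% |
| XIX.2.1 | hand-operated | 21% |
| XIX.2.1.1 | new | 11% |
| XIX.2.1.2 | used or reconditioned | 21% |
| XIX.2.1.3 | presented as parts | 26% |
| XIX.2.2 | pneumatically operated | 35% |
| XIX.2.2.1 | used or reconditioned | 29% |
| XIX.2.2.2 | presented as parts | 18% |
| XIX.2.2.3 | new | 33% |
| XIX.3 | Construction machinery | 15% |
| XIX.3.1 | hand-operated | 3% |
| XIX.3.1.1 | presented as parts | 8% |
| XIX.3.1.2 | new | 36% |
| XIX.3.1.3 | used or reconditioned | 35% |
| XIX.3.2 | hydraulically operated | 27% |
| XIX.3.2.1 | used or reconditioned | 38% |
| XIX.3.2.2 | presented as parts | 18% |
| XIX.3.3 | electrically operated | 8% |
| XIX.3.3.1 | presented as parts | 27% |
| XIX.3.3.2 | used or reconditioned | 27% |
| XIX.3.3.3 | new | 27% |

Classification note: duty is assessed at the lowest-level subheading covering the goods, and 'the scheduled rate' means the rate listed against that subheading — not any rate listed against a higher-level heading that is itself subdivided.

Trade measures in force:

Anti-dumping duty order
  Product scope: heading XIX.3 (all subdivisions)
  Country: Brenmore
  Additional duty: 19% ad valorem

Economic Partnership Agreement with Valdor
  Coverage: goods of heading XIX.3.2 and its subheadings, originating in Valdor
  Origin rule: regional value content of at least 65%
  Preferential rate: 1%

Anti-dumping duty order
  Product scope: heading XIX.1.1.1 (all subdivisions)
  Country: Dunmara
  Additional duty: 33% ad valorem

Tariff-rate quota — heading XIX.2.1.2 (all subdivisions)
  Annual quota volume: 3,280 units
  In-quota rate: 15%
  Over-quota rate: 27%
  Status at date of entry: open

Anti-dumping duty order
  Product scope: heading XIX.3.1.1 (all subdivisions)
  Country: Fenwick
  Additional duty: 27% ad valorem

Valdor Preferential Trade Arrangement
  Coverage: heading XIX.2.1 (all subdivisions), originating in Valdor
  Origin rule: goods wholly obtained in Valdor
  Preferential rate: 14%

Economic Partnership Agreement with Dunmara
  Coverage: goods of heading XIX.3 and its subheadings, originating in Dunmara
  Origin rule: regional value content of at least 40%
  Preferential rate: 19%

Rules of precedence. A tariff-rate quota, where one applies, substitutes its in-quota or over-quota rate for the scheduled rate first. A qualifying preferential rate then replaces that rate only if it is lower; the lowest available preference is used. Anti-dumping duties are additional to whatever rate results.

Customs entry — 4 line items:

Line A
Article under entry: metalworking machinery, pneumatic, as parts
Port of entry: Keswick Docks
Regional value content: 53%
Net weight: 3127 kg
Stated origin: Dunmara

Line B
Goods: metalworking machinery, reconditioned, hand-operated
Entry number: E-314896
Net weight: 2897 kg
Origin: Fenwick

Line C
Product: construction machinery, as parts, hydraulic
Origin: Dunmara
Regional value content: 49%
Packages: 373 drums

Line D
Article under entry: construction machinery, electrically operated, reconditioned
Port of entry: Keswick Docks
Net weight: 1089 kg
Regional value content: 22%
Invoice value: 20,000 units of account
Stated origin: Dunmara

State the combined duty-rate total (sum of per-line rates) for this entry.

Line A: metalworking → XIX.2; pneumatic → XIX.2.2; as parts → XIX.2.2.2. Scheduled 18%. Dunmara agreement on XIX.3: XIX.2.2.2 not covered. → 18%.
Line B: metalworking → XIX.2; hand-operated → XIX.2.1; reconditioned → XIX.2.1.2. Scheduled 21%. quota on XIX.2.1.2 open → in-quota 15%. → 15%.
Line C: construction → XIX.3; hydraulic → XIX.3.2; as parts → XIX.3.2.2. Scheduled 18%. Dunmara agreement on XIX.3: RVC ≥ 40% → 19% available; preference 19% not lower than 18% → no reduction. → 18%.
Line D: construction → XIX.3; electrically operated → XIX.3.3; reconditioned → XIX.3.3.2. Scheduled 27%. Dunmara agreement on XIX.3: RVC < 40%. → 27%.
Sum: 18% + 15% + 18% + 27% = 78%.

78%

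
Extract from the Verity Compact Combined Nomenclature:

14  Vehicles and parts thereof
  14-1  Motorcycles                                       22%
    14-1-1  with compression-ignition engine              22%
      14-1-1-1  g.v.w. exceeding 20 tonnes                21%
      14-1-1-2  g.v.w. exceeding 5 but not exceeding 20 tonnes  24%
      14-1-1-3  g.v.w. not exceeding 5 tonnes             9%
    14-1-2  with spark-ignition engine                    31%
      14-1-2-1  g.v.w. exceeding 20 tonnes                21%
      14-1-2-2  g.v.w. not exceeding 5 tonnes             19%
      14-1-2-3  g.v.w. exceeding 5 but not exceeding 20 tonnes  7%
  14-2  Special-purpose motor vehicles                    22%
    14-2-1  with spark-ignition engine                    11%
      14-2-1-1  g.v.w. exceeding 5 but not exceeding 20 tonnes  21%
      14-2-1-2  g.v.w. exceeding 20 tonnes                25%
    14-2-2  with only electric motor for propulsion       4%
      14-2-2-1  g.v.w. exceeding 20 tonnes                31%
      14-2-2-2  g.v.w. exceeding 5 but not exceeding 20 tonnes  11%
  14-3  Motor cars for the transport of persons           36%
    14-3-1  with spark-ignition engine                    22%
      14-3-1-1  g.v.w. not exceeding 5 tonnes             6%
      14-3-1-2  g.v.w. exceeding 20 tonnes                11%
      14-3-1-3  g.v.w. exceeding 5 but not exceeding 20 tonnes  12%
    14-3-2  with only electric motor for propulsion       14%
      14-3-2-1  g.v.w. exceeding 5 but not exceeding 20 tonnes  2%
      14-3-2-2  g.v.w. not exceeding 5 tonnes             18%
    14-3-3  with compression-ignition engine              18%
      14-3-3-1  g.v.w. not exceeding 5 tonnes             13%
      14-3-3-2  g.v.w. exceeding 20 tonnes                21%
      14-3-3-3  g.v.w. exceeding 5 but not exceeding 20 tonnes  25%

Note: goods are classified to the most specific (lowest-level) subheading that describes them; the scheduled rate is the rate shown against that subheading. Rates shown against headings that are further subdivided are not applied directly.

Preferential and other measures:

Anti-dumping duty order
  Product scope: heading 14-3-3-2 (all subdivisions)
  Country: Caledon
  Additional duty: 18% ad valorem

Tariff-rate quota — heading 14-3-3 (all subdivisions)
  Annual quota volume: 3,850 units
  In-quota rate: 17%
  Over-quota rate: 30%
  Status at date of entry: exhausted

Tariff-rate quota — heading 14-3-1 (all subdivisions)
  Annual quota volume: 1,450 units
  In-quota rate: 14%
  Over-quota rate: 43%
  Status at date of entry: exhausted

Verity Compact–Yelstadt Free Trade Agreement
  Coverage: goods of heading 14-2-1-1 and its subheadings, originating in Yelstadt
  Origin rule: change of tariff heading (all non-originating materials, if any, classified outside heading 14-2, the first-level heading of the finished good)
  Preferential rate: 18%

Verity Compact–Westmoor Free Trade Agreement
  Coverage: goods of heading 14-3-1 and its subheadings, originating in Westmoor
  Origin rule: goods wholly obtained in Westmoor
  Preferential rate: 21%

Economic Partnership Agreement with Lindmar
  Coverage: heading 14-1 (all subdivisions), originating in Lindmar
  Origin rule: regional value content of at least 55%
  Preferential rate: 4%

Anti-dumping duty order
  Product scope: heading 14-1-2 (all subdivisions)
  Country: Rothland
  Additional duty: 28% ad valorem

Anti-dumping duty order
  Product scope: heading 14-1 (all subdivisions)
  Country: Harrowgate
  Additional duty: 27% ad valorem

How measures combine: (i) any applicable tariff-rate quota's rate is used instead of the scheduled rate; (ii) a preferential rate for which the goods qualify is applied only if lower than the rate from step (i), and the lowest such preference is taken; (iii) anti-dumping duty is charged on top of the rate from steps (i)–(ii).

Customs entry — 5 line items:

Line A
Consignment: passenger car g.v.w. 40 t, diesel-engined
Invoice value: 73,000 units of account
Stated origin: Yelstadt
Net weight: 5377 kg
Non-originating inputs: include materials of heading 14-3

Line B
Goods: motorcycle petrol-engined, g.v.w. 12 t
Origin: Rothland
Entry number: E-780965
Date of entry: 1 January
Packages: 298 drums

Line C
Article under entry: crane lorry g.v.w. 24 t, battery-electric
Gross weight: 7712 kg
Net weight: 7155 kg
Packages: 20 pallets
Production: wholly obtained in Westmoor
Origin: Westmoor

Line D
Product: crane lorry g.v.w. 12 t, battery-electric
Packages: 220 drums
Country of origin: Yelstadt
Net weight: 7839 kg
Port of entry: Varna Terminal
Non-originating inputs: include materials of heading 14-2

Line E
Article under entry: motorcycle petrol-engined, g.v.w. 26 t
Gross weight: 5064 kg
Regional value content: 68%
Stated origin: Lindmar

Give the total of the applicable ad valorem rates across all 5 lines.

111%

Line A: passenger car → 14-3; diesel-engined → 14-3-3; g.v.w. 40 t → 14-3-3-2. Scheduled 21%. quota on 14-3-3 exhausted → over-quota 30%; Yelstadt agreement on 14-2-1-1: 14-3-3-2 not covered. → 30%.
Line B: motorcycle → 14-1; petrol-engined → 14-1-2; g.v.w. 12 t → 14-1-2-3. Scheduled 7%. anti-dumping (Rothland, 14-1-2): +28%; total 7% + 28% = 35%. → 35%.
Line C: crane lorry → 14-2; battery-electric → 14-2-2; g.v.w. 24 t → 14-2-2-1. Scheduled 31%. Westmoor agreement on 14-3-1: 14-2-2-1 not covered. → 31%.
Line D: crane lorry → 14-2; battery-electric → 14-2-2; g.v.w. 12 t → 14-2-2-2. Scheduled 11%. Yelstadt agreement on 14-2-1-1: 14-2-2-2 not covered. → 11%.
Line E: motorcycle → 14-1; petrol-engined → 14-1-2; g.v.w. 26 t → 14-1-2-1. Scheduled 21%. Lindmar agreement on 14-1: RVC ≥ 55% → 4% available; preferential 4%. → 4%.
Sum: 30% + 35% + 31% + 11% + 4% = 111%.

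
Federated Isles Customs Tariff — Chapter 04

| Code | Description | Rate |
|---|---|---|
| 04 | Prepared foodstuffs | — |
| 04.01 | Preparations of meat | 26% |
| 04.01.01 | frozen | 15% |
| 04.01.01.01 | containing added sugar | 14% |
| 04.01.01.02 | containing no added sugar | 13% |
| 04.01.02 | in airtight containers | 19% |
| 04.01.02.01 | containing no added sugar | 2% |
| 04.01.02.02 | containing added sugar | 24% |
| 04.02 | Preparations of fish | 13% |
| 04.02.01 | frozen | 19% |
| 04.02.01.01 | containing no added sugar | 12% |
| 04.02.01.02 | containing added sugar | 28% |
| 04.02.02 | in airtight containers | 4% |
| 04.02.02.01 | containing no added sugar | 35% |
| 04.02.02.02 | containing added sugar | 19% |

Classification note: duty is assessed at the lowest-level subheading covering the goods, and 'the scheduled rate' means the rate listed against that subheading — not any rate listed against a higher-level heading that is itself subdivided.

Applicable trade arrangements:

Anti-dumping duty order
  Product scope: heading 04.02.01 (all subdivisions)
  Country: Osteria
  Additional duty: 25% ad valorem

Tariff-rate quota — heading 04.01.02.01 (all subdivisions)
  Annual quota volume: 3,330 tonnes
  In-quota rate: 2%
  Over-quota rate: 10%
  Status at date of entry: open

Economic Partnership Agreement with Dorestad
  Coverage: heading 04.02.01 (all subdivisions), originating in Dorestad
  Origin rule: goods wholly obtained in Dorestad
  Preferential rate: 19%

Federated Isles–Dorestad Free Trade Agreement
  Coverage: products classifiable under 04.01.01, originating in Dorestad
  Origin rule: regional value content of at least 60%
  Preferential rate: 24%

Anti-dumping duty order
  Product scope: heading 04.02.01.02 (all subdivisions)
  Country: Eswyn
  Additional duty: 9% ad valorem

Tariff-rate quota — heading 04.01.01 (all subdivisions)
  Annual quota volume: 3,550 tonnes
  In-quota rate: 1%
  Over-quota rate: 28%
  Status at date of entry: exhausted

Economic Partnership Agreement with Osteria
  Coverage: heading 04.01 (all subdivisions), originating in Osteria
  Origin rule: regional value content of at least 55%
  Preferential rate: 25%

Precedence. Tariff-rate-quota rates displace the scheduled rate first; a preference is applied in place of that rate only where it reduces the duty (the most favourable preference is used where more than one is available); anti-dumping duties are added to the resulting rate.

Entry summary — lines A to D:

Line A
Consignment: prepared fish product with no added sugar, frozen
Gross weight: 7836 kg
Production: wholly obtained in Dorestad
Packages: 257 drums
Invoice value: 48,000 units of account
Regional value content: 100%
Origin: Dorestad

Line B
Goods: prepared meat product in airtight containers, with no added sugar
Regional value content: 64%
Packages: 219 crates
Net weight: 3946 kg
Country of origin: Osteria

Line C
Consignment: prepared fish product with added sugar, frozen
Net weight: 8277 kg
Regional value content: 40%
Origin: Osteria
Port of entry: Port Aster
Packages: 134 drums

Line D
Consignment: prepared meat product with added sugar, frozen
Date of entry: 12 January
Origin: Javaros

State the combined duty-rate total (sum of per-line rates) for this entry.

95%

Line A: prepared fish product → 04.02; frozen → 04.02.01; with no added sugar → 04.02.01.01. Scheduled 12%. Dorestad agreement on 04.02.01: wholly obtained → 19% available; Dorestad agreement on 04.01.01: 04.02.01.01 not covered; preference 19% not lower than 12% → no reduction. → 12%.
Line B: prepared meat product → 04.01; in airtight containers → 04.01.02; with no added sugar → 04.01.02.01. Scheduled 2%. quota on 04.01.02.01 open → in-quota 2%; Osteria agreement on 04.01: RVC ≥ 55% → 25% available; preference 25% not lower than 2% → no reduction. → 2%.
Line C: prepared fish product → 04.02; frozen → 04.02.01; with added sugar → 04.02.01.02. Scheduled 28%. Osteria agreement on 04.01: 04.02.01.02 not covered; anti-dumping (Osteria, 04.02.01): +25%; total 28% + 25% = 53%. → 53%.
Line D: prepared meat product → 04.01; frozen → 04.01.01; with added sugar → 04.01.01.01. Scheduled 14%. quota on 04.01.01 exhausted → over-quota 28%. → 28%.
Sum: 12% + 2% + 53% + 28% = 95%.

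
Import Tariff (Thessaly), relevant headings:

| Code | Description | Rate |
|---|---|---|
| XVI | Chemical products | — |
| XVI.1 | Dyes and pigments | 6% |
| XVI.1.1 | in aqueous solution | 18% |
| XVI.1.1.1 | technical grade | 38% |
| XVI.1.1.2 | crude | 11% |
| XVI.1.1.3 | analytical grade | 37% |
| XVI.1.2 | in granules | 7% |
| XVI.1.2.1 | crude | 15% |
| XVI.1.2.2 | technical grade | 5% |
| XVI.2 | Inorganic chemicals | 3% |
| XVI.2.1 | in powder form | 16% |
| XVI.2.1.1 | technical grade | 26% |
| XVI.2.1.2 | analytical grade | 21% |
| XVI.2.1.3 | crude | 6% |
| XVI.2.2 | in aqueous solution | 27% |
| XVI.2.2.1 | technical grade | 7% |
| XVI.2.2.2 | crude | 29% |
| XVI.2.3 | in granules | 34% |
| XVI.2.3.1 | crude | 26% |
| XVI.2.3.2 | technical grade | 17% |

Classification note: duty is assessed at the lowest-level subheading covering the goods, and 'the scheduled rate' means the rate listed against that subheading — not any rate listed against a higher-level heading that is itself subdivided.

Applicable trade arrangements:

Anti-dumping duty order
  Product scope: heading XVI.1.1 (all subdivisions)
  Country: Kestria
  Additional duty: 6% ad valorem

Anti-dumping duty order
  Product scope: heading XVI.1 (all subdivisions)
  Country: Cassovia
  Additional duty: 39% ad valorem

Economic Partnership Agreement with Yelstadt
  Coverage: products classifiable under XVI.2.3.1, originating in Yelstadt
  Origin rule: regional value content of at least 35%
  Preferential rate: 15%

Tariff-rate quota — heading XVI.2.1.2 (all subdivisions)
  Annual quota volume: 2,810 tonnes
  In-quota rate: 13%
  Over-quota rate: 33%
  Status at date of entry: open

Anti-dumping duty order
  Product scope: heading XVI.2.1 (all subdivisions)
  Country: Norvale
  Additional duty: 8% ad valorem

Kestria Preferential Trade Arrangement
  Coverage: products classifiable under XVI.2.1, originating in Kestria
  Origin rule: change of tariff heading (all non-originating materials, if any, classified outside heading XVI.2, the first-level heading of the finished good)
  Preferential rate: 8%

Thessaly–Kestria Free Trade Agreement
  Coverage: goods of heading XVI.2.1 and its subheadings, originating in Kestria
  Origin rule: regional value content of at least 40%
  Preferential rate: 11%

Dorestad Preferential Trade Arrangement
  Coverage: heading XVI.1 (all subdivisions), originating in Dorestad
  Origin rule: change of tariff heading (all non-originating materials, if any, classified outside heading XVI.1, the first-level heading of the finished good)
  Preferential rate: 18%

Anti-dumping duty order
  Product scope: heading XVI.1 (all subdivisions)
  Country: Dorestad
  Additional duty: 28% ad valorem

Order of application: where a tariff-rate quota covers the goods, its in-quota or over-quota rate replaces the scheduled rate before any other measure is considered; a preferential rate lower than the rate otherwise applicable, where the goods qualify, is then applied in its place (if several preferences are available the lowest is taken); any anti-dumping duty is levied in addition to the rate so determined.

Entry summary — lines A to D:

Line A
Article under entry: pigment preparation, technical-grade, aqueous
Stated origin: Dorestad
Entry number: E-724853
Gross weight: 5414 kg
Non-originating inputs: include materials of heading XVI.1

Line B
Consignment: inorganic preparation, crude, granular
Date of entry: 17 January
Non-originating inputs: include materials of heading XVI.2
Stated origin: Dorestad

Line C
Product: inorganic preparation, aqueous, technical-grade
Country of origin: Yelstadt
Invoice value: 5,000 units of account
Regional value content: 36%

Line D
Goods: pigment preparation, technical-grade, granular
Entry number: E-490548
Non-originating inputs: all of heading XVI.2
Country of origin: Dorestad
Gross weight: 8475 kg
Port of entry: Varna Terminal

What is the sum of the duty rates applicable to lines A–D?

132%

Line A: pigment → XVI.1; aqueous → XVI.1.1; technical-grade → XVI.1.1.1. Scheduled 38%. Dorestad agreement on XVI.1: CTH not met; anti-dumping (Dorestad, XVI.1): +28%; total 38% + 28% = 66%. → 66%.
Line B: inorganic → XVI.2; granular → XVI.2.3; crude → XVI.2.3.1. Scheduled 26%. Dorestad agreement on XVI.1: XVI.2.3.1 not covered. → 26%.
Line C: inorganic → XVI.2; aqueous → XVI.2.2; technical-grade → XVI.2.2.1. Scheduled 7%. Yelstadt agreement on XVI.2.3.1: XVI.2.2.1 not covered. → 7%.
Line D: pigment → XVI.1; granular → XVI.1.2; technical-grade → XVI.1.2.2. Scheduled 5%. Dorestad agreement on XVI.1: CTH met → 18% available; preference 18% not lower than 5% → no reduction; anti-dumping (Dorestad, XVI.1): +28%; total 5% + 28% = 33%. → 33%.
Sum: 66% + 26% + 7% + 33% = 132%.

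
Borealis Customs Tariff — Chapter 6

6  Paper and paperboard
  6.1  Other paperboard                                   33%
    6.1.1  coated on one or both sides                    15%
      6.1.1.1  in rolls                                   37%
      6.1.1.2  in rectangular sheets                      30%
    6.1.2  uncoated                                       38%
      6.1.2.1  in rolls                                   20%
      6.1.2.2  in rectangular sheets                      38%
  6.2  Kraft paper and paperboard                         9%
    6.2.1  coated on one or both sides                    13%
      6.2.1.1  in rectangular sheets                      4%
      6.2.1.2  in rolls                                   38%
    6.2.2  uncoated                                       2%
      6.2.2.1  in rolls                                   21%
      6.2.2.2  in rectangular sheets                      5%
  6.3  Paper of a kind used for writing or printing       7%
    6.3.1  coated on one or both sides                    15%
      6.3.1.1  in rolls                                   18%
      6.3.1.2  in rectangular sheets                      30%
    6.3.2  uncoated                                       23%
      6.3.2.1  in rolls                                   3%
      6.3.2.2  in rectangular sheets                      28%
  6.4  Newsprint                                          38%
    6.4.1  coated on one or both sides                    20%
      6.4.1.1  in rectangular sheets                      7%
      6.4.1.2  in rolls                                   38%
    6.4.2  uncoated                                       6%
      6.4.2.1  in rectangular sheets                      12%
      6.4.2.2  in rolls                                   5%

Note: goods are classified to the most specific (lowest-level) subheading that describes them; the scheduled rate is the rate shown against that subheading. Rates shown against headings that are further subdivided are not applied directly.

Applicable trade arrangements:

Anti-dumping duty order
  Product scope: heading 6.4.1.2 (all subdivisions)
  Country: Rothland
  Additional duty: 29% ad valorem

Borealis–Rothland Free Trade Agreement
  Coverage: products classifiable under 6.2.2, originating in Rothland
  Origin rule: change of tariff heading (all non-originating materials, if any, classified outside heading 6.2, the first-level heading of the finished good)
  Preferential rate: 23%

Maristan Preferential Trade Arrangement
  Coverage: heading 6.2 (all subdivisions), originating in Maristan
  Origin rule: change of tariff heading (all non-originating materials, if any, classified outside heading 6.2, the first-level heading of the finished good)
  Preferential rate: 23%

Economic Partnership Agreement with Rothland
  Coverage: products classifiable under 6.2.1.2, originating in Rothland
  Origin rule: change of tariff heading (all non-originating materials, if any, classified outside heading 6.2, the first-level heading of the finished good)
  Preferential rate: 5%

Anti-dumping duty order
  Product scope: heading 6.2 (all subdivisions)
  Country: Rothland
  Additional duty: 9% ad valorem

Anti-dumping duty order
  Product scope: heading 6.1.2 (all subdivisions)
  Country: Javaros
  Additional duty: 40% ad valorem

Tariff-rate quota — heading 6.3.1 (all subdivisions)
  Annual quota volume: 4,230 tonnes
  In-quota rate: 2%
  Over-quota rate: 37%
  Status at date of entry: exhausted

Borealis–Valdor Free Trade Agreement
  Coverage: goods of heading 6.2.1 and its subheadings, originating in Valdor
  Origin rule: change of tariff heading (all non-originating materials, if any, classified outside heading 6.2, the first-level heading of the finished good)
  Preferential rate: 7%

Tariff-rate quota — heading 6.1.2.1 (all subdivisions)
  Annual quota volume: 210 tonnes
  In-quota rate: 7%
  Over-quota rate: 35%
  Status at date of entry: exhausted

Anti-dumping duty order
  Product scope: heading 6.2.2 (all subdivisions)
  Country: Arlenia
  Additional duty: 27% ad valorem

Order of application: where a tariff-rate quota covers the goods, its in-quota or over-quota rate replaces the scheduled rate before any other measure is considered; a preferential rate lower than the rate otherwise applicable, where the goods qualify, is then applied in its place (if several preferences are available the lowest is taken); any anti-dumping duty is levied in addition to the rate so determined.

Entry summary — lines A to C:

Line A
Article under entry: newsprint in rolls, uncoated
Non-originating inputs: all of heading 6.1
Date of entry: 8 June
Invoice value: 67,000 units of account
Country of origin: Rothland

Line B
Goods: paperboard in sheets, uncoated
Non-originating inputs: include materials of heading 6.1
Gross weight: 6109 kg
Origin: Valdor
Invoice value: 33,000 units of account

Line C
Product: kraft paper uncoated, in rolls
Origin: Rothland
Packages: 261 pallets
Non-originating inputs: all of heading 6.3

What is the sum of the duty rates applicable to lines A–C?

Line A: newsprint → 6.4; uncoated → 6.4.2; in rolls → 6.4.2.2. Scheduled 5%. Rothland agreement on 6.2.2: 6.4.2.2 not covered; Rothland agreement on 6.2.1.2: 6.4.2.2 not covered. → 5%.
Line B: paperboard → 6.1; uncoated → 6.1.2; in sheets → 6.1.2.2. Scheduled 38%. Valdor agreement on 6.2.1: 6.1.2.2 not covered. → 38%.
Line C: kraft paper → 6.2; uncoated → 6.2.2; in rolls → 6.2.2.1. Scheduled 21%. Rothland agreement on 6.2.2: CTH met → 23% available; Rothland agreement on 6.2.1.2: 6.2.2.1 not covered; preference 23% not lower than 21% → no reduction; anti-dumping (Rothland, 6.2): +9%; total 21% + 9% = 30%. → 30%.
Sum: 5% + 38% + 30% = 73%.

73%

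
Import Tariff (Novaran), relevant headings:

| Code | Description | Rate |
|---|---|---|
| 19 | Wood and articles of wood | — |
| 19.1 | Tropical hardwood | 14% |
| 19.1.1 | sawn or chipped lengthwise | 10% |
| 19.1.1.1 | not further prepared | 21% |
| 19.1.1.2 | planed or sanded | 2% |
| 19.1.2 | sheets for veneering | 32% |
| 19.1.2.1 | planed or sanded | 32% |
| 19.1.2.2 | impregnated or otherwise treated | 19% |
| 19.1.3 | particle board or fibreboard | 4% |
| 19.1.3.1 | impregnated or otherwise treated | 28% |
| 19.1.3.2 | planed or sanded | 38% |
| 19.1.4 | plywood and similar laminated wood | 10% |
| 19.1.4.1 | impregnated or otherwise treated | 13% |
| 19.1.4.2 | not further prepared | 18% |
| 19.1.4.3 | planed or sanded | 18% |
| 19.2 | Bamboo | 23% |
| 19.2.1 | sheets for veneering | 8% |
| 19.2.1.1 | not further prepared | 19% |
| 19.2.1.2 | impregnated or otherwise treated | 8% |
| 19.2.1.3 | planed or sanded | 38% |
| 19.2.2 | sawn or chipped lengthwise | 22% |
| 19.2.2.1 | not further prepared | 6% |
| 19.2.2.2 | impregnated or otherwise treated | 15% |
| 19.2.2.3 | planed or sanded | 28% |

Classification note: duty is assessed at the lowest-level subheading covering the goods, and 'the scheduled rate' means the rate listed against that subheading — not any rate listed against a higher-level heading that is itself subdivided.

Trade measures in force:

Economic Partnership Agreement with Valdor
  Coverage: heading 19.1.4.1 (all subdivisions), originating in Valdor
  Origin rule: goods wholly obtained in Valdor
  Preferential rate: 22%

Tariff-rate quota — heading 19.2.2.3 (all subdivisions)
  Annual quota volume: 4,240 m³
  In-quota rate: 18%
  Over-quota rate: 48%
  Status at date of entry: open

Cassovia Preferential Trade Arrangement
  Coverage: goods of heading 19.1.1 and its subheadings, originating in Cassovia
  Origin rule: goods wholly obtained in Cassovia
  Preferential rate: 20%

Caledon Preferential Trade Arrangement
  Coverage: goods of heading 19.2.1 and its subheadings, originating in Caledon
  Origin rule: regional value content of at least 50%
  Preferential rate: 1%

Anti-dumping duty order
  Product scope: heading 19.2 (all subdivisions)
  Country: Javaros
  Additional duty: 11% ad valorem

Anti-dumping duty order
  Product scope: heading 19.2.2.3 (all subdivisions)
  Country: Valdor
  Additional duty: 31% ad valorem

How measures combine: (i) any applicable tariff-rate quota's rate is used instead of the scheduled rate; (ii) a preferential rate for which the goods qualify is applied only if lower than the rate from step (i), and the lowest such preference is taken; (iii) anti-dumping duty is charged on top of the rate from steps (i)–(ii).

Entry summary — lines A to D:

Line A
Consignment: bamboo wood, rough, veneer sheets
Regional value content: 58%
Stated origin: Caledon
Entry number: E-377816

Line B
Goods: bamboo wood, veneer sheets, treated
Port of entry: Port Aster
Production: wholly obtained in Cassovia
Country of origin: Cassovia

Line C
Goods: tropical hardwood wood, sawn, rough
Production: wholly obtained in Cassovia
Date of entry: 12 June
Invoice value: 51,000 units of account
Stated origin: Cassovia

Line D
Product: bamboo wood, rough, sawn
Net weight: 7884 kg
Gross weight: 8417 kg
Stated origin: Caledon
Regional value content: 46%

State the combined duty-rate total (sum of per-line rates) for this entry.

35%

Line A: bamboo → 19.2; veneer sheets → 19.2.1; rough → 19.2.1.1. Scheduled 19%. Caledon agreement on 19.2.1: RVC ≥ 50% → 1% available; preferential 1%. → 1%.
Line B: bamboo → 19.2; veneer sheets → 19.2.1; treated → 19.2.1.2. Scheduled 8%. Cassovia agreement on 19.1.1: 19.2.1.2 not covered. → 8%.
Line C: tropical hardwood → 19.1; sawn → 19.1.1; rough → 19.1.1.1. Scheduled 21%. Cassovia agreement on 19.1.1: wholly obtained → 20% available; preferential 20%. → 20%.
Line D: bamboo → 19.2; sawn → 19.2.2; rough → 19.2.2.1. Scheduled 6%. Caledon agreement on 19.2.1: 19.2.2.1 not covered. → 6%.
Sum: 1% + 8% + 20% + 6% = 35%.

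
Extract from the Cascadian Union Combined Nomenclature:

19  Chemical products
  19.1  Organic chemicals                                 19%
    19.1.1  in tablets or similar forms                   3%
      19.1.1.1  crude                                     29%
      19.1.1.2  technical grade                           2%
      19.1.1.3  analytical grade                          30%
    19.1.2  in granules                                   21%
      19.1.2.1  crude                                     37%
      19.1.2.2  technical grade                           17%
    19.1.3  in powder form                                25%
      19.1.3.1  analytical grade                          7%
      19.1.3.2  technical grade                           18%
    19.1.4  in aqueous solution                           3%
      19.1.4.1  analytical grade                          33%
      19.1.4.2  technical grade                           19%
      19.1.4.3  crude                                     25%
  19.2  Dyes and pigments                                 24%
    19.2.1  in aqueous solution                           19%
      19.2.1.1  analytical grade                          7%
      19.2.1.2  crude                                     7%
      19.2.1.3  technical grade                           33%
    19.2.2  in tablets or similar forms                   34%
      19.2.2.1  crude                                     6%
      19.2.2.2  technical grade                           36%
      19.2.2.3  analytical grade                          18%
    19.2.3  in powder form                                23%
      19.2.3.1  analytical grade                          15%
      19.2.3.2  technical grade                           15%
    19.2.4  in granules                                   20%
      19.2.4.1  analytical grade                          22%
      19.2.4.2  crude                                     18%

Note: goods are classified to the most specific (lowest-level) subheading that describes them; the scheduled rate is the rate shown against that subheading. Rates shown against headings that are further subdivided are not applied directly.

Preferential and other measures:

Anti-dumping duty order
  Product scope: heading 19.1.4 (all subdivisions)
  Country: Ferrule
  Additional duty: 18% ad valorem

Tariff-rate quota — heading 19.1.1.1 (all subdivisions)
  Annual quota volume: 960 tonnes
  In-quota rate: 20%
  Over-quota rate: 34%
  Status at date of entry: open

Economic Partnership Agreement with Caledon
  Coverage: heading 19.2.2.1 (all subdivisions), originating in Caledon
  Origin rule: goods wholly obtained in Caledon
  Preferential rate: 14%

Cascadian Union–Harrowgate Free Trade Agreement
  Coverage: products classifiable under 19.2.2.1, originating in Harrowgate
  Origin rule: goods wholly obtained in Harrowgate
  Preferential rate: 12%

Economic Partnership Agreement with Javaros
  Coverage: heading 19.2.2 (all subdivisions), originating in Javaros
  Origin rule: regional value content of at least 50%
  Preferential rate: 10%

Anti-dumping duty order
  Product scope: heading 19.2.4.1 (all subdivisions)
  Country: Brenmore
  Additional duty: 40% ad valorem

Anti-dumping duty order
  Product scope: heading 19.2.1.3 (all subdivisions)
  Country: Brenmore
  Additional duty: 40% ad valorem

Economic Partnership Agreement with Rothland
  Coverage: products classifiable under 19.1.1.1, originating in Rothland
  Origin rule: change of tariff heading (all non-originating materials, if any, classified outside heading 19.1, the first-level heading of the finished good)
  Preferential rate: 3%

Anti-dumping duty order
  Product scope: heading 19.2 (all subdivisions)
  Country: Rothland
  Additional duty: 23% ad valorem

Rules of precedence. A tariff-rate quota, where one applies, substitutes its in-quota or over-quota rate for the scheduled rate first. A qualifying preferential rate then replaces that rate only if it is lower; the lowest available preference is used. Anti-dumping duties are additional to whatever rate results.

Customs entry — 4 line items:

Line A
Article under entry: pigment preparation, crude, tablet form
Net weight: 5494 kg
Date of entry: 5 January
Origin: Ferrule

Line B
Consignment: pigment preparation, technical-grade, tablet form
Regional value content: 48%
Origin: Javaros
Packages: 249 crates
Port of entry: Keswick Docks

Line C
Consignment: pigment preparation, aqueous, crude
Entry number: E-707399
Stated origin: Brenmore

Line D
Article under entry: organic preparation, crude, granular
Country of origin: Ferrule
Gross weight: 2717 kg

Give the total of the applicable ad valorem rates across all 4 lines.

86%

Line A: pigment → 19.2; tablet form → 19.2.2; crude → 19.2.2.1. Scheduled 6%. No special measure applies. → 6%.
Line B: pigment → 19.2; tablet form → 19.2.2; technical-grade → 19.2.2.2. Scheduled 36%. Javaros agreement on 19.2.2: RVC < 50%. → 36%.
Line C: pigment → 19.2; aqueous → 19.2.1; crude → 19.2.1.2. Scheduled 7%. No special measure applies. → 7%.
Line D: organic → 19.1; granular → 19.1.2; crude → 19.1.2.1. Scheduled 37%. No special measure applies. → 37%.
Sum: 6% + 36% + 7% + 37% = 86%.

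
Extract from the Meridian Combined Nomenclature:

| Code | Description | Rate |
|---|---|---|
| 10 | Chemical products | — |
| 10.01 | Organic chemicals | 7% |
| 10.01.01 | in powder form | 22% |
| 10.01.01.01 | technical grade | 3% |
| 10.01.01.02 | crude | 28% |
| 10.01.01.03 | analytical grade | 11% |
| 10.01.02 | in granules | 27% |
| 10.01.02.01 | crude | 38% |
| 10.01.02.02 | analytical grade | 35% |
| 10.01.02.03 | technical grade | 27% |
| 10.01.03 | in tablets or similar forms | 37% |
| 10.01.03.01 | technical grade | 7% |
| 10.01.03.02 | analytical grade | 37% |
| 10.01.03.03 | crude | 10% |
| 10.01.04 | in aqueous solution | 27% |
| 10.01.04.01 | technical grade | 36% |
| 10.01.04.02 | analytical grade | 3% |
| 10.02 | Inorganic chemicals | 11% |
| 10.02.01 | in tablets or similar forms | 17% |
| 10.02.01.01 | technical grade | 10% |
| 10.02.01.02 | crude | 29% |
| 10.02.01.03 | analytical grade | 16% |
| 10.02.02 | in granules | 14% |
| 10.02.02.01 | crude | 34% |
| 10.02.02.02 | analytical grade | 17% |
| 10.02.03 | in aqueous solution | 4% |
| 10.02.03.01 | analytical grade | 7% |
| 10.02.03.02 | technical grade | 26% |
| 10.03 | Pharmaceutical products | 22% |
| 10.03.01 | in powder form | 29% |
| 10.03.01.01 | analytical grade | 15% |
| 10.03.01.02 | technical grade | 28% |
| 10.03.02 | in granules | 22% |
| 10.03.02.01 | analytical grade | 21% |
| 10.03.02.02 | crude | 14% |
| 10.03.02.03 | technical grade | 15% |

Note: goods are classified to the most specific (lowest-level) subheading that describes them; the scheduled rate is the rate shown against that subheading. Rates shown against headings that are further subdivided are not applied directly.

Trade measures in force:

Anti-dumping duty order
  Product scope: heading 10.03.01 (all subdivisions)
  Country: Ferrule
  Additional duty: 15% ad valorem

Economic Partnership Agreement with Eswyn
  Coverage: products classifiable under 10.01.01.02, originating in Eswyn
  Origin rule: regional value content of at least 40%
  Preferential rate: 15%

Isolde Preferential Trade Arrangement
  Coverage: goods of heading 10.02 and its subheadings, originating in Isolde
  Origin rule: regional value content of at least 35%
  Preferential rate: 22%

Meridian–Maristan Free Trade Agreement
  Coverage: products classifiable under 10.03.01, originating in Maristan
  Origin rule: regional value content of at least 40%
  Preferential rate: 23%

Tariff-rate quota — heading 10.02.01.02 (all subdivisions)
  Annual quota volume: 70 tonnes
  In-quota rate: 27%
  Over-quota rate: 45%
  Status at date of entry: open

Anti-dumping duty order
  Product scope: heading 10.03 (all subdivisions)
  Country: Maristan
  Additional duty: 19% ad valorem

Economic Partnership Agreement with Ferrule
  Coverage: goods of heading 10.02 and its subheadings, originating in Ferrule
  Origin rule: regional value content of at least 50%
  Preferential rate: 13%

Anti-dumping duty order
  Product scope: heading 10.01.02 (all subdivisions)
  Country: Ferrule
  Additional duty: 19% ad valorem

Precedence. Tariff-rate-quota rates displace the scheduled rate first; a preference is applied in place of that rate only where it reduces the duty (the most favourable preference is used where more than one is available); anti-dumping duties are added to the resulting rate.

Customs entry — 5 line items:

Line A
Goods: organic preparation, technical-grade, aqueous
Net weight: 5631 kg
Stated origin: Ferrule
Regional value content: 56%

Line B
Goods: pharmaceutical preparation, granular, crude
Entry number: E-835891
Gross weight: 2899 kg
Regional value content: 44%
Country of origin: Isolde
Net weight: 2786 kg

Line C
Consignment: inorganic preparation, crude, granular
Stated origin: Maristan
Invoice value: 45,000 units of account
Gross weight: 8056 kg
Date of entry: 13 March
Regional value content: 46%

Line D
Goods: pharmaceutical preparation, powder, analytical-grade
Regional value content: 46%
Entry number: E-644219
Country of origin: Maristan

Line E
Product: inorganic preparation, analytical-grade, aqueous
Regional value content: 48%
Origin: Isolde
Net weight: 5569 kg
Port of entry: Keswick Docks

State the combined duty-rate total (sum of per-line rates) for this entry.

125%

Line A: organic → 10.01; aqueous → 10.01.04; technical-grade → 10.01.04.01. Scheduled 36%. Ferrule agreement on 10.02: 10.01.04.01 not covered. → 36%.
Line B: pharmaceutical → 10.03; granular → 10.03.02; crude → 10.03.02.02. Scheduled 14%. Isolde agreement on 10.02: 10.03.02.02 not covered. → 14%.
Line C: inorganic → 10.02; granular → 10.02.02; crude → 10.02.02.01. Scheduled 34%. Maristan agreement on 10.03.01: 10.02.02.01 not covered. → 34%.
Line D: pharmaceutical → 10.03; powder → 10.03.01; analytical-grade → 10.03.01.01. Scheduled 15%. Maristan agreement on 10.03.01: RVC ≥ 40% → 23% available; preference 23% not lower than 15% → no reduction; anti-dumping (Maristan, 10.03): +19%; total 15% + 19% = 34%. → 34%.
Line E: inorganic → 10.02; aqueous → 10.02.03; analytical-grade → 10.02.03.01. Scheduled 7%. Isolde agreement on 10.02: RVC ≥ 35% → 22% available; preference 22% not lower than 7% → no reduction. → 7%.
Sum: 36% + 14% + 34% + 34% + 7% = 125%.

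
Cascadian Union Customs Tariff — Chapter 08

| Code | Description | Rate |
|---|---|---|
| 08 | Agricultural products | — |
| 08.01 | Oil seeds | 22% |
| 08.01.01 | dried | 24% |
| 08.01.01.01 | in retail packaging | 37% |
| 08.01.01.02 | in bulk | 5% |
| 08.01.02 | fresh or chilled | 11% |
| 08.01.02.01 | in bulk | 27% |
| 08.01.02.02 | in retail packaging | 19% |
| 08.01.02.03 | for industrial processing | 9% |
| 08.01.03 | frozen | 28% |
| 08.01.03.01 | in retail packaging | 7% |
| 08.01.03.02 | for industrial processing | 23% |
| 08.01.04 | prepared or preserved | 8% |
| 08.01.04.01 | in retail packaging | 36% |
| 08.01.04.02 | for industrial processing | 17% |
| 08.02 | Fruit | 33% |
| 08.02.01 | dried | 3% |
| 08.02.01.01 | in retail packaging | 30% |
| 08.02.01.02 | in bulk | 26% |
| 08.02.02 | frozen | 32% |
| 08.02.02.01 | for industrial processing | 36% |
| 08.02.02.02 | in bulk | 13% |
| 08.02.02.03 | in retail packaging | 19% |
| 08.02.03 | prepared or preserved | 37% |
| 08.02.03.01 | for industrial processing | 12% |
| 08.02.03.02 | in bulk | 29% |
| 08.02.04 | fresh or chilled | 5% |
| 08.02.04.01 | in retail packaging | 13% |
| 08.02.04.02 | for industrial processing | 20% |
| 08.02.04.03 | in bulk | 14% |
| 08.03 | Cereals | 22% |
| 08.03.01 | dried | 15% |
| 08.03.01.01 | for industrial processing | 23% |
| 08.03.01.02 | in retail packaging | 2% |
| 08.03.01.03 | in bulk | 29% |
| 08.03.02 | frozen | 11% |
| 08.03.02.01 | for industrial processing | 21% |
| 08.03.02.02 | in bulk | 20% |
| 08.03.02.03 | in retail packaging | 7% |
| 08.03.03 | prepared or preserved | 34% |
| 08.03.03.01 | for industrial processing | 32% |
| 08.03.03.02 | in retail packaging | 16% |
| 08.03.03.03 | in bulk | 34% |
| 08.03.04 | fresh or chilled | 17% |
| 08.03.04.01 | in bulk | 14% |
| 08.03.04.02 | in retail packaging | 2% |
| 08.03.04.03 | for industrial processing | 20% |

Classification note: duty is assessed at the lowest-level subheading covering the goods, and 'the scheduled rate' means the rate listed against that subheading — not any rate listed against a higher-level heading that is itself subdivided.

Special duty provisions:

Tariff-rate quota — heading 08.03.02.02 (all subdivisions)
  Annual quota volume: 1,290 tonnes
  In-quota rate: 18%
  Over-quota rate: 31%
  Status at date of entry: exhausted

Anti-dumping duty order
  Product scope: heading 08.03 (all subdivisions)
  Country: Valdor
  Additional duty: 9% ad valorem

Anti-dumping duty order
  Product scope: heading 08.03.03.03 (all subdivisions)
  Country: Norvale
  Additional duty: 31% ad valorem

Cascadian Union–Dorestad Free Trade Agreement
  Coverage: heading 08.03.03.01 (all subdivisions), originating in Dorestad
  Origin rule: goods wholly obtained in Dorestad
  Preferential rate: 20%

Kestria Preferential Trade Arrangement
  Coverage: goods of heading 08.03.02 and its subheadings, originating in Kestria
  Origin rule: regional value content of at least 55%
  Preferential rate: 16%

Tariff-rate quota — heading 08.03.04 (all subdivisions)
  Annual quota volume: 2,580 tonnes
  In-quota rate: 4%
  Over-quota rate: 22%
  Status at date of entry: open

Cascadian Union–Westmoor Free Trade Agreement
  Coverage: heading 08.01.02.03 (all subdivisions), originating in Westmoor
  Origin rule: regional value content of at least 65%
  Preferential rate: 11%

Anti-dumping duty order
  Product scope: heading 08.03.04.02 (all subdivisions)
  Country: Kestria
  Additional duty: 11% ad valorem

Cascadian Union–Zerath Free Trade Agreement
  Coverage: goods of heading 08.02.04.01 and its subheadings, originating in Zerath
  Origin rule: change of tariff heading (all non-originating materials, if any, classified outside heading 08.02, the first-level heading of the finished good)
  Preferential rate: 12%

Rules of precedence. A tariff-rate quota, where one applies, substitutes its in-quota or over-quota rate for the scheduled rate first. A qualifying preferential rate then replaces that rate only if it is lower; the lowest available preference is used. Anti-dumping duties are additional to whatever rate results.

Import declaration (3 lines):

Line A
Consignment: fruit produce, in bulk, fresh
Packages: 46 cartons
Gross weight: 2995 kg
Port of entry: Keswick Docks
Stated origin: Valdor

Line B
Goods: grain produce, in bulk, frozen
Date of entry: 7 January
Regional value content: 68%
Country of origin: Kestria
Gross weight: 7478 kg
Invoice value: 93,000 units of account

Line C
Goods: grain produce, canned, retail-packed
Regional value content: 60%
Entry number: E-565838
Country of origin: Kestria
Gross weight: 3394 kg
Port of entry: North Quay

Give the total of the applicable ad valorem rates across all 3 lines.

Line A: fruit → 08.02; fresh → 08.02.04; in bulk → 08.02.04.03. Scheduled 14%. No special measure applies. → 14%.
Line B: grain → 08.03; frozen → 08.03.02; in bulk → 08.03.02.02. Scheduled 20%. quota on 08.03.02.02 exhausted → over-quota 31%; Kestria agreement on 08.03.02: RVC ≥ 55% → 16% available; preferential 16%. → 16%.
Line C: grain → 08.03; canned → 08.03.03; retail-packed → 08.03.03.02. Scheduled 16%. Kestria agreement on 08.03.02: 08.03.03.02 not covered. → 16%.
Sum: 14% + 16% + 16% = 46%.

46%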